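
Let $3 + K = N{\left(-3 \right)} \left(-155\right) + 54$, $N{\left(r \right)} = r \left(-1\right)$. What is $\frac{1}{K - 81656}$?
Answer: $- \frac{1}{82070} \approx -1.2185 \cdot 10^{-5}$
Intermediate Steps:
$N{\left(r \right)} = - r$
$K = -414$ ($K = -3 + \left(\left(-1\right) \left(-3\right) \left(-155\right) + 54\right) = -3 + \left(3 \left(-155\right) + 54\right) = -3 + \left(-465 + 54\right) = -3 - 411 = -414$)
$\frac{1}{K - 81656} = \frac{1}{-414 - 81656} = \frac{1}{-82070} = - \frac{1}{82070}$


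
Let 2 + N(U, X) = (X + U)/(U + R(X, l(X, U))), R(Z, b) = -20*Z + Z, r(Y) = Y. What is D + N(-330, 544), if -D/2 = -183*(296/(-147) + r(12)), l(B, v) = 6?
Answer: 954591091/261317 ≈ 3653.0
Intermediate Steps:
D = 179096/49 (D = -(-366)*(296/(-147) + 12) = -(-366)*(296*(-1/147) + 12) = -(-366)*(-296/147 + 12) = -(-366)*1468/147 = -2*(-89548/49) = 179096/49 ≈ 3655.0)
R(Z, b) = -19*Z
N(U, X) = -2 + (U + X)/(U - 19*X) (N(U, X) = -2 + (X + U)/(U - 19*X) = -2 + (U + X)/(U - 19*X))
D + N(-330, 544) = 179096/49 + (-1*(-330) + 39*544)/(-330 - 19*544) = 179096/49 + (330 + 21216)/(-330 - 10336) = 179096/49 + 21546/(-10666) = 179096/49 - 1/10666*21546 = 179096/49 - 10773/5333 = 954591091/261317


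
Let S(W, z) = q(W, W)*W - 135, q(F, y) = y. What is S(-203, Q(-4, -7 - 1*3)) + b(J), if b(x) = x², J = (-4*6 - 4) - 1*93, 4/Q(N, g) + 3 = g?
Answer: 55715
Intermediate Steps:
Q(N, g) = 4/(-3 + g)
S(W, z) = -135 + W² (S(W, z) = W*W - 135 = W² - 135 = -135 + W²)
J = -121 (J = (-24 - 4) - 93 = -28 - 93 = -121)
S(-203, Q(-4, -7 - 1*3)) + b(J) = (-135 + (-203)²) + (-121)² = (-135 + 41209) + 14641 = 41074 + 14641 = 55715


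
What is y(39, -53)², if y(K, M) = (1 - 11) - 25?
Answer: 1225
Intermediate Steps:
y(K, M) = -35 (y(K, M) = -10 - 25 = -35)
y(39, -53)² = (-35)² = 1225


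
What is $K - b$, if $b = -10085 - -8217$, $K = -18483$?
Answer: $-16615$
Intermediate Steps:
$b = -1868$ ($b = -10085 + 8217 = -1868$)
$K - b = -18483 - -1868 = -18483 + 1868 = -16615$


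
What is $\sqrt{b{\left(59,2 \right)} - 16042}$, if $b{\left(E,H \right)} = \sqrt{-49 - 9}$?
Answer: $\sqrt{-16042 + i \sqrt{58}} \approx 0.0301 + 126.66 i$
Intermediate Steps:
$b{\left(E,H \right)} = i \sqrt{58}$ ($b{\left(E,H \right)} = \sqrt{-58} = i \sqrt{58}$)
$\sqrt{b{\left(59,2 \right)} - 16042} = \sqrt{i \sqrt{58} - 16042} = \sqrt{-16042 + i \sqrt{58}}$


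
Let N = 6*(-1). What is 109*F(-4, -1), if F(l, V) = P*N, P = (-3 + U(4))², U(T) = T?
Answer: -654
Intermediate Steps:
N = -6
P = 1 (P = (-3 + 4)² = 1² = 1)
F(l, V) = -6 (F(l, V) = 1*(-6) = -6)
109*F(-4, -1) = 109*(-6) = -654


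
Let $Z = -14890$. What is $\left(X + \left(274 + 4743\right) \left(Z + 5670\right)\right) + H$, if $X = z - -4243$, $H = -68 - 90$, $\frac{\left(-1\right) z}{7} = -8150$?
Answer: $-46195605$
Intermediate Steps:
$z = 57050$ ($z = \left(-7\right) \left(-8150\right) = 57050$)
$H = -158$ ($H = -68 - 90 = -158$)
$X = 61293$ ($X = 57050 - -4243 = 57050 + 4243 = 61293$)
$\left(X + \left(274 + 4743\right) \left(Z + 5670\right)\right) + H = \left(61293 + \left(274 + 4743\right) \left(-14890 + 5670\right)\right) - 158 = \left(61293 + 5017 \left(-9220\right)\right) - 158 = \left(61293 - 46256740\right) - 158 = -46195447 - 158 = -46195605$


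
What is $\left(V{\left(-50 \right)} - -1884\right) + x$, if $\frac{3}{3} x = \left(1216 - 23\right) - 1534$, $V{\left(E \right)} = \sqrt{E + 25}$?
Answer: $1543 + 5 i \approx 1543.0 + 5.0 i$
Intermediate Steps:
$V{\left(E \right)} = \sqrt{25 + E}$
$x = -341$ ($x = \left(1216 - 23\right) - 1534 = 1193 - 1534 = -341$)
$\left(V{\left(-50 \right)} - -1884\right) + x = \left(\sqrt{25 - 50} - -1884\right) - 341 = \left(\sqrt{-25} + 1884\right) - 341 = \left(5 i + 1884\right) - 341 = \left(1884 + 5 i\right) - 341 = 1543 + 5 i$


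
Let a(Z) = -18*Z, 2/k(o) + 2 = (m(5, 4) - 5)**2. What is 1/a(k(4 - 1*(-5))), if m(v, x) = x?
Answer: 1/36 ≈ 0.027778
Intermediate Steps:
k(o) = -2 (k(o) = 2/(-2 + (4 - 5)**2) = 2/(-2 + (-1)**2) = 2/(-2 + 1) = 2/(-1) = 2*(-1) = -2)
1/a(k(4 - 1*(-5))) = 1/(-18*(-2)) = 1/36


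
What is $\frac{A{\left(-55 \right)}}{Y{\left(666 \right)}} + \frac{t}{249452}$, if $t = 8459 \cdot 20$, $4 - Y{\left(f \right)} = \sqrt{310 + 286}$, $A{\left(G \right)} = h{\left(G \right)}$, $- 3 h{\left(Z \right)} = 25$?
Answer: $\frac{3991480}{5425581} + \frac{5 \sqrt{149}}{174} \approx 1.0864$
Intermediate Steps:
$h{\left(Z \right)} = - \frac{25}{3}$ ($h{\left(Z \right)} = \left(- \frac{1}{3}\right) 25 = - \frac{25}{3}$)
$A{\left(G \right)} = - \frac{25}{3}$
$Y{\left(f \right)} = 4 - 2 \sqrt{149}$ ($Y{\left(f \right)} = 4 - \sqrt{310 + 286} = 4 - \sqrt{596} = 4 - 2 \sqrt{149}$)
$t = 169180$
$\frac{A{\left(-55 \right)}}{Y{\left(666 \right)}} + \frac{t}{249452} = - \frac{25}{3 \left(4 - 2 \sqrt{149}\right)} + \frac{169180}{249452} = - \frac{25}{3 \left(4 - 2 \sqrt{149}\right)} + 169180 \cdot \frac{1}{249452} = - \frac{25}{3 \left(4 - 2 \sqrt{149}\right)} + \frac{42295}{62363} = \frac{42295}{62363} - \frac{25}{3 \left(4 - 2 \sqrt{149}\right)}$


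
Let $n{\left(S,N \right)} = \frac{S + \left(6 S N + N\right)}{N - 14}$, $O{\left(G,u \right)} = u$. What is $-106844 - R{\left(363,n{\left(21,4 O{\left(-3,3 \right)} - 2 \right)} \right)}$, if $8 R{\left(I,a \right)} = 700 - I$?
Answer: $- \frac{855089}{8} \approx -1.0689 \cdot 10^{5}$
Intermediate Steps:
$n{\left(S,N \right)} = \frac{N + S + 6 N S}{-14 + N}$ ($n{\left(S,N \right)} = \frac{S + \left(6 N S + N\right)}{-14 + N} = \frac{S + \left(N + 6 N S\right)}{-14 + N} = \frac{N + S + 6 N S}{-14 + N}$)
$R{\left(I,a \right)} = \frac{175}{2} - \frac{I}{8}$ ($R{\left(I,a \right)} = \frac{700 - I}{8} = \frac{175}{2} - \frac{I}{8}$)
$-106844 - R{\left(363,n{\left(21,4 O{\left(-3,3 \right)} - 2 \right)} \right)} = -106844 - \left(\frac{175}{2} - \frac{363}{8}\right) = -106844 - \frac{337}{8} = - \frac{855089}{8}$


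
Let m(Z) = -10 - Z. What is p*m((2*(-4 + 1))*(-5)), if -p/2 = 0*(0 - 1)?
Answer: 0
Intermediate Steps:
p = 0 (p = -0*(0 - 1) = -0*(-1) = -2*0 = 0)
p*m((2*(-4 + 1))*(-5)) = 0*(-10 - 2*(-4 + 1)*(-5)) = 0*(-10 - 2*(-3)*(-5)) = 0*(-10 - (-6)*(-5)) = 0*(-10 - 1*30) = 0*(-10 - 30) = 0*(-40) = 0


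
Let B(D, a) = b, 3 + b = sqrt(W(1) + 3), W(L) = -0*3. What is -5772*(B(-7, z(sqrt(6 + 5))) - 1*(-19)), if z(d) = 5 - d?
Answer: -92352 - 5772*sqrt(3) ≈ -1.0235e+5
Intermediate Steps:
W(L) = 0 (W(L) = -1*0 = 0)
b = -3 + sqrt(3) (b = -3 + sqrt(0 + 3) = -3 + sqrt(3) ≈ -1.2680)
B(D, a) = -3 + sqrt(3)
-5772*(B(-7, z(sqrt(6 + 5))) - 1*(-19)) = -5772*((-3 + sqrt(3)) - 1*(-19)) = -5772*((-3 + sqrt(3)) + 19) = -5772*(16 + sqrt(3)) = -92352 - 5772*sqrt(3)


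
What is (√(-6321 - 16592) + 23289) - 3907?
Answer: 19382 + I*√22913 ≈ 19382.0 + 151.37*I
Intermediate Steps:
(√(-6321 - 16592) + 23289) - 3907 = (√(-22913) + 23289) - 3907 = (I*√22913 + 23289) - 3907 = (23289 + I*√22913) - 3907 = 19382 + I*√22913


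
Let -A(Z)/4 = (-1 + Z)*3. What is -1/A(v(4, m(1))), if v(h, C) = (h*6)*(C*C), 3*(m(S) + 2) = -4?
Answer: 1/3188 ≈ 0.00031368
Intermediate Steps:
m(S) = -10/3 (m(S) = -2 + (1/3)*(-4) = -2 - 4/3 = -10/3)
v(h, C) = 6*h*C**2 (v(h, C) = (6*h)*C**2 = 6*h*C**2)
A(Z) = 12 - 12*Z (A(Z) = -4*(-1 + Z)*3 = -4*(-3 + 3*Z) = 12 - 12*Z)
-1/A(v(4, m(1))) = -1/(12 - 72*4*(-10/3)**2) = -1/(12 - 72*4*100/9) = -1/(12 - 12*800/3) = -1/(12 - 3200) = -1/(-3188) = -1*(-1/3188) = 1/3188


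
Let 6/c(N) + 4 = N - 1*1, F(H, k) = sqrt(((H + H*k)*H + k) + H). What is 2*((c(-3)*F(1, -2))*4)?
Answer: -6*I*sqrt(2) ≈ -8.4853*I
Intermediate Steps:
F(H, k) = sqrt(H + k + H*(H + H*k)) (F(H, k) = sqrt((H*(H + H*k) + k) + H) = sqrt((k + H*(H + H*k)) + H) = sqrt(H + k + H*(H + H*k)))
c(N) = 6/(-5 + N) (c(N) = 6/(-4 + (N - 1*1)) = 6/(-4 + (N - 1)) = 6/(-4 + (-1 + N)) = 6/(-5 + N))
2*((c(-3)*F(1, -2))*4) = 2*(((6/(-5 - 3))*sqrt(1 - 2 + 1**2 - 2*1**2))*4) = 2*(((6/(-8))*sqrt(1 - 2 + 1 - 2*1))*4) = 2*(((6*(-1/8))*sqrt(1 - 2 + 1 - 2))*4) = 2*(-3*I*sqrt(2)/4*4) = 2*(-3*I*sqrt(2)) = -6*I*sqrt(2)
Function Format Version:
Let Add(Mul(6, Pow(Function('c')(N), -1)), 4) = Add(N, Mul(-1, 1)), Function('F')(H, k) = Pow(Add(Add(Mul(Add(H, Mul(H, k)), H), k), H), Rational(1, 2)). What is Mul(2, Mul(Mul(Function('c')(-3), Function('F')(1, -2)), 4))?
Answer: Mul(-6, I, Pow(2, Rational(1, 2))) ≈ Mul(-8.4853, I)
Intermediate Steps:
Function('F')(H, k) = Pow(Add(H, k, Mul(H, Add(H, Mul(H, k)))), Rational(1, 2)) (Function('F')(H, k) = Pow(Add(Add(Mul(H, Add(H, Mul(H, k))), k), H), Rational(1, 2)) = Pow(Add(Add(k, Mul(H, Add(H, Mul(H, k)))), H), Rational(1, 2)) = Pow(Add(H, k, Mul(H, Add(H, Mul(H, k)))), Rational(1, 2)))
Function('c')(N) = Mul(6, Pow(Add(-5, N), -1)) (Function('c')(N) = Mul(6, Pow(Add(-4, Add(N, Mul(-1, 1))), -1)) = Mul(6, Pow(Add(-4, Add(N, -1)), -1)) = Mul(6, Pow(Add(-4, Add(-1, N)), -1)) = Mul(6, Pow(Add(-5, N), -1)))
Mul(2, Mul(Mul(Function('c')(-3), Function('F')(1, -2)), 4)) = Mul(2, Mul(Mul(Mul(6, Pow(Add(-5, -3), -1)), Pow(Add(1, -2, Pow(1, 2), Mul(-2, Pow(1, 2))), Rational(1, 2))), 4)) = Mul(2, Mul(Mul(Mul(6, Pow(-8, -1)), Pow(Add(1, -2, 1, Mul(-2, 1)), Rational(1, 2))), 4)) = Mul(2, Mul(Mul(Mul(6, Rational(-1, 8)), Pow(Add(1, -2, 1, -2), Rational(1, 2))), 4)) = Mul(2, Mul(Mul(Rational(-3, 4), Pow(-2, Rational(1, 2))), 4)) = Mul(2, Mul(Mul(Rational(-3, 4), Mul(I, Pow(2, Rational(1, 2)))), 4)) = Mul(2, Mul(Mul(Rational(-3, 4), I, Pow(2, Rational(1, 2))), 4)) = Mul(2, Mul(-3, I, Pow(2, Rational(1, 2)))) = Mul(-6, I, Pow(2, Rational(1, 2)))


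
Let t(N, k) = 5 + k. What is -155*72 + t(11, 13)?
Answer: -11142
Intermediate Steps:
-155*72 + t(11, 13) = -155*72 + (5 + 13) = -11160 + 18 = -11142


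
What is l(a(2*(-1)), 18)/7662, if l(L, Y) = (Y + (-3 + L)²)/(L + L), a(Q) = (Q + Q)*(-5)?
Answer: 307/306480 ≈ 0.0010017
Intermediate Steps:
a(Q) = -10*Q (a(Q) = (2*Q)*(-5) = -10*Q)
l(L, Y) = (Y + (-3 + L)²)/(2*L) (l(L, Y) = (Y + (-3 + L)²)/((2*L)) = (Y + (-3 + L)²)*(1/(2*L)) = (Y + (-3 + L)²)/(2*L))
l(a(2*(-1)), 18)/7662 = ((18 + (-3 - 20*(-1))²)/(2*((-20*(-1)))))/7662 = ((18 + (-3 - 10*(-2))²)/(2*((-10*(-2)))))*(1/7662) = ((½)*(18 + (-3 + 20)²)/20)*(1/7662) = ((½)*(1/20)*(18 + 17²))*(1/7662) = ((½)*(1/20)*(18 + 289))*(1/7662) = ((½)*(1/20)*307)*(1/7662) = (307/40)*(1/7662) = 307/306480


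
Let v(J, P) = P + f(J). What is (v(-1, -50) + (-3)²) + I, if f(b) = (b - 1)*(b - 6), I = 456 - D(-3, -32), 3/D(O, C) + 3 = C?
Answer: 15018/35 ≈ 429.09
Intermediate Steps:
D(O, C) = 3/(-3 + C)
I = 15963/35 (I = 456 - 3/(-3 - 32) = 456 - 3/(-35) = 456 - 3*(-1)/35 = 456 - 1*(-3/35) = 456 + 3/35 = 15963/35 ≈ 456.09)
f(b) = (-1 + b)*(-6 + b)
v(J, P) = 6 + P + J² - 7*J (v(J, P) = P + (6 + J² - 7*J) = 6 + P + J² - 7*J)
(v(-1, -50) + (-3)²) + I = ((6 - 50 + (-1)² - 7*(-1)) + (-3)²) + 15963/35 = ((6 - 50 + 1 + 7) + 9) + 15963/35 = (-36 + 9) + 15963/35 = -27 + 15963/35 = 15018/35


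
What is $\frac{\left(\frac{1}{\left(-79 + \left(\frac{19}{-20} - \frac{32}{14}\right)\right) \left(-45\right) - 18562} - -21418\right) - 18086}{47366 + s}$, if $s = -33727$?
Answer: $\frac{1386508480}{5675447041} \approx 0.2443$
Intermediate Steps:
$\frac{\left(\frac{1}{\left(-79 + \left(\frac{19}{-20} - \frac{32}{14}\right)\right) \left(-45\right) - 18562} - -21418\right) - 18086}{47366 + s} = \frac{\left(\frac{1}{\left(-79 + \left(\frac{19}{-20} - \frac{32}{14}\right)\right) \left(-45\right) - 18562} - -21418\right) - 18086}{47366 - 33727} = \frac{\left(\frac{1}{\left(-79 + \left(19 \left(- \frac{1}{20}\right) - \frac{16}{7}\right)\right) \left(-45\right) - 18562} + 21418\right) - 18086}{13639} = \left(\left(\frac{1}{\left(-79 - \frac{453}{140}\right) \left(-45\right) - 18562} + 21418\right) - 18086\right) \frac{1}{13639} = \left(\left(\frac{1}{\left(- \frac{11513}{140}\right) \left(-45\right) - 18562} + 21418\right) - 18086\right) \frac{1}{13639} = \left(\left(\frac{1}{\frac{103617}{28} - 18562} + 21418\right) - 18086\right) \frac{1}{13639} = \left(\left(\frac{1}{- \frac{416119}{28}} + 21418\right) - 18086\right) \frac{1}{13639} = \left(\left(- \frac{28}{416119} + 21418\right) - 18086\right) \frac{1}{13639} = \left(\frac{8912436714}{416119} - 18086\right) \frac{1}{13639} = \frac{1386508480}{416119} \cdot \frac{1}{13639} = \frac{1386508480}{5675447041}$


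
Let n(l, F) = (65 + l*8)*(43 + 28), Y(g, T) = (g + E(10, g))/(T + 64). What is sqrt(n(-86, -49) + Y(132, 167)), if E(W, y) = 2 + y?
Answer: I*sqrt(48168483)/33 ≈ 210.31*I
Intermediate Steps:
Y(g, T) = (2 + 2*g)/(64 + T) (Y(g, T) = (g + (2 + g))/(T + 64) = (2 + 2*g)/(64 + T))
n(l, F) = 4615 + 568*l (n(l, F) = (65 + 8*l)*71 = 4615 + 568*l)
sqrt(n(-86, -49) + Y(132, 167)) = sqrt((4615 + 568*(-86)) + 2*(1 + 132)/(64 + 167)) = sqrt((4615 - 48848) + 2*133/231) = sqrt(-44233 + 2*(1/231)*133) = sqrt(-44233 + 38/33) = sqrt(-1459651/33) = I*sqrt(48168483)/33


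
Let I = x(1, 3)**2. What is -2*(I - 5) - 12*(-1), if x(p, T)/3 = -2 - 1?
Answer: -140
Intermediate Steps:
x(p, T) = -9 (x(p, T) = 3*(-2 - 1) = 3*(-3) = -9)
I = 81 (I = (-9)**2 = 81)
-2*(I - 5) - 12*(-1) = -2*(81 - 5) - 12*(-1) = -2*76 + 12 = -152 + 12 = -140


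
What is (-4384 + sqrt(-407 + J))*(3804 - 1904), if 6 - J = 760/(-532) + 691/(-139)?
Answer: -8329600 + 1900*I*sqrt(373579458)/973 ≈ -8.3296e+6 + 37743.0*I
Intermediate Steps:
J = 12065/973 (J = 6 - (760/(-532) + 691/(-139)) = 6 - (760*(-1/532) + 691*(-1/139)) = 6 - (-10/7 - 691/139) = 6 - 1*(-6227/973) = 6 + 6227/973 = 12065/973 ≈ 12.400)
(-4384 + sqrt(-407 + J))*(3804 - 1904) = (-4384 + sqrt(-407 + 12065/973))*(3804 - 1904) = (-4384 + sqrt(-383946/973))*1900 = (-4384 + I*sqrt(373579458)/973)*1900 = -8329600 + 1900*I*sqrt(373579458)/973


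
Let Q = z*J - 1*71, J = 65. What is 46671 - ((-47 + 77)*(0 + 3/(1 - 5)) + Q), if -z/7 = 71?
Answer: 158139/2 ≈ 79070.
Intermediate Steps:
z = -497 (z = -7*71 = -497)
Q = -32376 (Q = -497*65 - 1*71 = -32305 - 71 = -32376)
46671 - ((-47 + 77)*(0 + 3/(1 - 5)) + Q) = 46671 - ((-47 + 77)*(0 + 3/(1 - 5)) - 32376) = 46671 - (30*(0 + 3/(-4)) - 32376) = 46671 - (30*(0 + 3*(-¼)) - 32376) = 46671 - (30*(0 - ¾) - 32376) = 46671 - (30*(-¾) - 32376) = 46671 - (-45/2 - 32376) = 46671 - 1*(-64797/2) = 46671 + 64797/2 = 158139/2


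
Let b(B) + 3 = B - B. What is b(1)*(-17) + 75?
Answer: 126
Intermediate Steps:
b(B) = -3 (b(B) = -3 + (B - B) = -3 + 0 = -3)
b(1)*(-17) + 75 = -3*(-17) + 75 = 51 + 75 = 126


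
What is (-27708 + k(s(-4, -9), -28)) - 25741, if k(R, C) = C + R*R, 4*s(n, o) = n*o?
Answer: -53396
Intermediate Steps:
s(n, o) = n*o/4 (s(n, o) = (n*o)/4 = n*o/4)
k(R, C) = C + R**2
(-27708 + k(s(-4, -9), -28)) - 25741 = (-27708 + (-28 + ((1/4)*(-4)*(-9))**2)) - 25741 = (-27708 + (-28 + 9**2)) - 25741 = (-27708 + (-28 + 81)) - 25741 = (-27708 + 53) - 25741 = -27655 - 25741 = -53396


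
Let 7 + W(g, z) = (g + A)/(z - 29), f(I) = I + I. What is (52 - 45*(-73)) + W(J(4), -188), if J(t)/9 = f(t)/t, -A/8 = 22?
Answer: 722768/217 ≈ 3330.7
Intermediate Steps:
A = -176 (A = -8*22 = -176)
f(I) = 2*I
J(t) = 18 (J(t) = 9*((2*t)/t) = 9*2 = 18)
W(g, z) = -7 + (-176 + g)/(-29 + z) (W(g, z) = -7 + (g - 176)/(z - 29) = -7 + (-176 + g)/(-29 + z))
(52 - 45*(-73)) + W(J(4), -188) = (52 - 45*(-73)) + (27 + 18 - 7*(-188))/(-29 - 188) = (52 + 3285) + (27 + 18 + 1316)/(-217) = 3337 - 1/217*1361 = 3337 - 1361/217 = 722768/217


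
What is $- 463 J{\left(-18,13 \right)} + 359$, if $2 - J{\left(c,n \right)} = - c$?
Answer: $7767$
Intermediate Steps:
$J{\left(c,n \right)} = 2 + c$ ($J{\left(c,n \right)} = 2 - - c = 2 + c$)
$- 463 J{\left(-18,13 \right)} + 359 = - 463 \left(2 - 18\right) + 359 = \left(-463\right) \left(-16\right) + 359 = 7408 + 359 = 7767$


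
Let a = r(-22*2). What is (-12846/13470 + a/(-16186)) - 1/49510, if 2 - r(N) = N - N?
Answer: -171598936673/179907309070 ≈ -0.95382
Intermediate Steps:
r(N) = 2 (r(N) = 2 - (N - N) = 2 - 1*0 = 2 + 0 = 2)
a = 2
(-12846/13470 + a/(-16186)) - 1/49510 = (-12846/13470 + 2/(-16186)) - 1/49510 = (-12846*1/13470 + 2*(-1/16186)) - 1*1/49510 = (-2141/2245 - 1/8093) - 1/49510 = -17329358/18168785 - 1/49510 = -171598936673/179907309070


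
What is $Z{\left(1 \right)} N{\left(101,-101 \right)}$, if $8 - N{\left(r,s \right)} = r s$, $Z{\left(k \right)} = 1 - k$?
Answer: $0$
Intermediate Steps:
$N{\left(r,s \right)} = 8 - r s$
$Z{\left(1 \right)} N{\left(101,-101 \right)} = \left(1 - 1\right) \left(8 - 101 \left(-101\right)\right) = \left(1 - 1\right) \left(8 + 10201\right) = 0 \cdot 10209 = 0$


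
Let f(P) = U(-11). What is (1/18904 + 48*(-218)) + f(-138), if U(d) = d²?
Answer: -195524071/18904 ≈ -10343.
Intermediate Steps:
f(P) = 121 (f(P) = (-11)² = 121)
(1/18904 + 48*(-218)) + f(-138) = (1/18904 + 48*(-218)) + 121 = (1/18904 - 10464) + 121 = -197811455/18904 + 121 = -195524071/18904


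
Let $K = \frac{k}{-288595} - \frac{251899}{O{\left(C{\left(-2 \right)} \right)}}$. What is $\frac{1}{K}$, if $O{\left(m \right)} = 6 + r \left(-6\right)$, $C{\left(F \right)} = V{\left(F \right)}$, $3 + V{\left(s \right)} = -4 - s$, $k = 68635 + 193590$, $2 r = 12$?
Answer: $\frac{1731570}{14537785031} \approx 0.00011911$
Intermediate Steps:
$r = 6$ ($r = \frac{1}{2} \cdot 12 = 6$)
$k = 262225$
$V{\left(s \right)} = -7 - s$ ($V{\left(s \right)} = -3 - \left(4 + s\right) = -7 - s$)
$C{\left(F \right)} = -7 - F$
$O{\left(m \right)} = -30$ ($O{\left(m \right)} = 6 + 6 \left(-6\right) = 6 - 36 = -30$)
$K = \frac{14537785031}{1731570}$ ($K = \frac{262225}{-288595} - \frac{251899}{-30} = 262225 \left(- \frac{1}{288595}\right) - - \frac{251899}{30} = - \frac{52445}{57719} + \frac{251899}{30} = \frac{14537785031}{1731570} \approx 8395.7$)
$\frac{1}{K} = \frac{1}{\frac{14537785031}{1731570}} = \frac{1731570}{14537785031}$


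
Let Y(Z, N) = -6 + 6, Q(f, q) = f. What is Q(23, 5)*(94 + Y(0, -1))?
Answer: 2162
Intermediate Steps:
Y(Z, N) = 0
Q(23, 5)*(94 + Y(0, -1)) = 23*(94 + 0) = 23*94 = 2162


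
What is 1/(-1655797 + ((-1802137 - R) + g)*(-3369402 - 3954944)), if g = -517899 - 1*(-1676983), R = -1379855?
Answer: -1/5396594437289 ≈ -1.8530e-13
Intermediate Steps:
g = 1159084 (g = -517899 + 1676983 = 1159084)
1/(-1655797 + ((-1802137 - R) + g)*(-3369402 - 3954944)) = 1/(-1655797 + ((-1802137 - 1*(-1379855)) + 1159084)*(-3369402 - 3954944)) = 1/(-1655797 + ((-1802137 + 1379855) + 1159084)*(-7324346)) = 1/(-1655797 + (-422282 + 1159084)*(-7324346)) = 1/(-1655797 + 736802*(-7324346)) = 1/(-1655797 - 5396592781492) = 1/(-5396594437289) = -1/5396594437289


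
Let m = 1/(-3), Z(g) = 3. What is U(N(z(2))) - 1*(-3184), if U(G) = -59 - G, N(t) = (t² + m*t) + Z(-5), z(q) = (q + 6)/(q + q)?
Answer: 9356/3 ≈ 3118.7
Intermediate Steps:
z(q) = (6 + q)/(2*q) (z(q) = (6 + q)/((2*q)) = (6 + q)*(1/(2*q)) = (6 + q)/(2*q))
m = -⅓ ≈ -0.33333
N(t) = 3 + t² - t/3 (N(t) = (t² - t/3) + 3 = 3 + t² - t/3)
U(N(z(2))) - 1*(-3184) = (-59 - (3 + ((½)*(6 + 2)/2)² - (6 + 2)/(6*2))) - 1*(-3184) = (-59 - (3 + ((½)*(½)*8)² - 8/(6*2))) + 3184 = (-59 - (3 + 2² - ⅓*2)) + 3184 = (-59 - (3 + 4 - ⅔)) + 3184 = (-59 - 1*19/3) + 3184 = (-59 - 19/3) + 3184 = -196/3 + 3184 = 9356/3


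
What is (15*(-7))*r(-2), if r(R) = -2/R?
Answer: -105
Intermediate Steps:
(15*(-7))*r(-2) = (15*(-7))*(-2/(-2)) = -(-210)*(-1)/2 = -105*1 = -105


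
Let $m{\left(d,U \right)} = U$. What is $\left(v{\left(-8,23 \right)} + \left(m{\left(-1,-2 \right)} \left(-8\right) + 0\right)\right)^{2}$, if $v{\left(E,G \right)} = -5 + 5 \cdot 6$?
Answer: $1681$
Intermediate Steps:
$v{\left(E,G \right)} = 25$ ($v{\left(E,G \right)} = -5 + 30 = 25$)
$\left(v{\left(-8,23 \right)} + \left(m{\left(-1,-2 \right)} \left(-8\right) + 0\right)\right)^{2} = \left(25 + \left(\left(-2\right) \left(-8\right) + 0\right)\right)^{2} = \left(25 + \left(16 + 0\right)\right)^{2} = \left(25 + 16\right)^{2} = 41^{2} = 1681$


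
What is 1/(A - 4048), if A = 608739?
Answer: 1/604691 ≈ 1.6537e-6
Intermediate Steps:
1/(A - 4048) = 1/(608739 - 4048) = 1/604691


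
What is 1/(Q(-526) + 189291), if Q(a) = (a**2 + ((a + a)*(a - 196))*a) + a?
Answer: -1/399054703 ≈ -2.5059e-9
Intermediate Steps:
Q(a) = a + a**2 + 2*a**2*(-196 + a) (Q(a) = (a**2 + ((2*a)*(-196 + a))*a) + a = (a**2 + (2*a*(-196 + a))*a) + a = (a**2 + 2*a**2*(-196 + a)) + a = a + a**2 + 2*a**2*(-196 + a))
1/(Q(-526) + 189291) = 1/(-526*(1 - 391*(-526) + 2*(-526)**2) + 189291) = 1/(-526*(1 + 205666 + 2*276676) + 189291) = 1/(-526*(1 + 205666 + 553352) + 189291) = 1/(-526*759019 + 189291) = 1/(-399243994 + 189291) = 1/(-399054703) = -1/399054703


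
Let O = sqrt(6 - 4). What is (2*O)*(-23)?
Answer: -46*sqrt(2) ≈ -65.054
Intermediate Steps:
O = sqrt(2) ≈ 1.4142
(2*O)*(-23) = (2*sqrt(2))*(-23) = -46*sqrt(2)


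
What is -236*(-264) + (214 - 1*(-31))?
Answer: 62549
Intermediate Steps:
-236*(-264) + (214 - 1*(-31)) = 62304 + (214 + 31) = 62304 + 245 = 62549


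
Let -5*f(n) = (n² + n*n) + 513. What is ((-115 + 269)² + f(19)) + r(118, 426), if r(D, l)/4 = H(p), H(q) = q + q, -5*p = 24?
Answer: 117153/5 ≈ 23431.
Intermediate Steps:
p = -24/5 (p = -⅕*24 = -24/5 ≈ -4.8000)
H(q) = 2*q
r(D, l) = -192/5 (r(D, l) = 4*(2*(-24/5)) = 4*(-48/5) = -192/5)
f(n) = -513/5 - 2*n²/5 (f(n) = -((n² + n*n) + 513)/5 = -((n² + n²) + 513)/5 = -(2*n² + 513)/5 = -(513 + 2*n²)/5 = -513/5 - 2*n²/5)
((-115 + 269)² + f(19)) + r(118, 426) = ((-115 + 269)² + (-513/5 - ⅖*19²)) - 192/5 = (154² + (-513/5 - ⅖*361)) - 192/5 = (23716 + (-513/5 - 722/5)) - 192/5 = (23716 - 247) - 192/5 = 23469 - 192/5 = 117153/5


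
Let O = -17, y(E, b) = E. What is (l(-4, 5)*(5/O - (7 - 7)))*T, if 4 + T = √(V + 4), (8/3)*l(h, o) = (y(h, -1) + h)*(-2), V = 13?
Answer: 120/17 - 30*√17/17 ≈ -0.21725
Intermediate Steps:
l(h, o) = -3*h/2 (l(h, o) = 3*((h + h)*(-2))/8 = 3*((2*h)*(-2))/8 = 3*(-4*h)/8 = -3*h/2)
T = -4 + √17 (T = -4 + √(13 + 4) = -4 + √17 ≈ 0.12311)
(l(-4, 5)*(5/O - (7 - 7)))*T = ((-3/2*(-4))*(5/(-17) - (7 - 7)))*(-4 + √17) = (6*(5*(-1/17) - 1*0))*(-4 + √17) = (6*(-5/17 + 0))*(-4 + √17) = (6*(-5/17))*(-4 + √17) = -30*(-4 + √17)/17 = 120/17 - 30*√17/17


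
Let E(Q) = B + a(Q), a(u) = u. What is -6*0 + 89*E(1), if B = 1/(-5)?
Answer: 356/5 ≈ 71.200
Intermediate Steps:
B = -1/5 ≈ -0.20000
E(Q) = -1/5 + Q
-6*0 + 89*E(1) = -6*0 + 89*(-1/5 + 1) = 0 + 89*(4/5) = 0 + 356/5 = 356/5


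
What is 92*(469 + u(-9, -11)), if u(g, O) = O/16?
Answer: 172339/4 ≈ 43085.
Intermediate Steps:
u(g, O) = O/16 (u(g, O) = O*(1/16) = O/16)
92*(469 + u(-9, -11)) = 92*(469 + (1/16)*(-11)) = 92*(469 - 11/16) = 92*(7493/16) = 172339/4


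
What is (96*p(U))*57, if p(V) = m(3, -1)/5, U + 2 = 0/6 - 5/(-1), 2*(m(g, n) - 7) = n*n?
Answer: 8208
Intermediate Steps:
m(g, n) = 7 + n²/2 (m(g, n) = 7 + (n*n)/2 = 7 + n²/2)
U = 3 (U = -2 + (0/6 - 5/(-1)) = -2 + (0*(⅙) - 5*(-1)) = -2 + (0 + 5) = -2 + 5 = 3)
p(V) = 3/2 (p(V) = (7 + (½)*(-1)²)/5 = (7 + (½)*1)*(⅕) = (7 + ½)*(⅕) = (15/2)*(⅕) = 3/2)
(96*p(U))*57 = (96*(3/2))*57 = 144*57 = 8208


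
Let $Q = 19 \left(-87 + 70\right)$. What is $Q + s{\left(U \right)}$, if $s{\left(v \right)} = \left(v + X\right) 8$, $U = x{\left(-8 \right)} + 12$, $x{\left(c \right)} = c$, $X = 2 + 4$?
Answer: $-243$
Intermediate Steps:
$X = 6$
$Q = -323$ ($Q = 19 \left(-17\right) = -323$)
$U = 4$ ($U = -8 + 12 = 4$)
$s{\left(v \right)} = 48 + 8 v$ ($s{\left(v \right)} = \left(v + 6\right) 8 = \left(6 + v\right) 8 = 48 + 8 v$)
$Q + s{\left(U \right)} = -323 + \left(48 + 8 \cdot 4\right) = -323 + \left(48 + 32\right) = -323 + 80 = -243$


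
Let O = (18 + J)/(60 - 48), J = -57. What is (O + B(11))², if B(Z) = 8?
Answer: 361/16 ≈ 22.563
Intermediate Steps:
O = -13/4 (O = (18 - 57)/(60 - 48) = -39/12 = -39*1/12 = -13/4 ≈ -3.2500)
(O + B(11))² = (-13/4 + 8)² = (19/4)² = 361/16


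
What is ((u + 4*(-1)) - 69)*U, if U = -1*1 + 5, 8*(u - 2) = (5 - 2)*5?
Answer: -553/2 ≈ -276.50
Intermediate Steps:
u = 31/8 (u = 2 + ((5 - 2)*5)/8 = 2 + (3*5)/8 = 2 + (⅛)*15 = 2 + 15/8 = 31/8 ≈ 3.8750)
U = 4 (U = -1 + 5 = 4)
((u + 4*(-1)) - 69)*U = ((31/8 + 4*(-1)) - 69)*4 = ((31/8 - 4) - 69)*4 = (-⅛ - 69)*4 = -553/8*4 = -553/2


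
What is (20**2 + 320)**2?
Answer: 518400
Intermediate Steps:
(20**2 + 320)**2 = (400 + 320)**2 = 720**2 = 518400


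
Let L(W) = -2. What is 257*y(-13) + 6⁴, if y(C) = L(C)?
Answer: 782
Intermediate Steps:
y(C) = -2
257*y(-13) + 6⁴ = 257*(-2) + 6⁴ = -514 + 1296 = 782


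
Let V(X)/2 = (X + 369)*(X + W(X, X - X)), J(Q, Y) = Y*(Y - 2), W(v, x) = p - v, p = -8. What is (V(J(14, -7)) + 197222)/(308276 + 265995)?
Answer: 190310/574271 ≈ 0.33139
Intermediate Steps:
W(v, x) = -8 - v
J(Q, Y) = Y*(-2 + Y)
V(X) = -5904 - 16*X (V(X) = 2*((X + 369)*(X + (-8 - X))) = 2*((369 + X)*(-8)) = 2*(-2952 - 8*X) = -5904 - 16*X)
(V(J(14, -7)) + 197222)/(308276 + 265995) = ((-5904 - (-112)*(-2 - 7)) + 197222)/(308276 + 265995) = ((-5904 - (-112)*(-9)) + 197222)/574271 = ((-5904 - 16*63) + 197222)*(1/574271) = ((-5904 - 1008) + 197222)*(1/574271) = (-6912 + 197222)*(1/574271) = 190310*(1/574271) = 190310/574271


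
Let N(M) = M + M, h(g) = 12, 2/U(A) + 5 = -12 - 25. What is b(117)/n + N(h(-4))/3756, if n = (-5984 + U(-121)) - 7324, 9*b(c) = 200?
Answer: 1238614/262421391 ≈ 0.0047199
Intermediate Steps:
U(A) = -1/21 (U(A) = 2/(-5 + (-12 - 25)) = 2/(-5 - 37) = 2/(-42) = 2*(-1/42) = -1/21)
b(c) = 200/9 (b(c) = (⅑)*200 = 200/9)
n = -279469/21 (n = (-5984 - 1/21) - 7324 = -125665/21 - 7324 = -279469/21 ≈ -13308.)
N(M) = 2*M
b(117)/n + N(h(-4))/3756 = 200/(9*(-279469/21)) + (2*12)/3756 = (200/9)*(-21/279469) + 24*(1/3756) = -1400/838407 + 2/313 = 1238614/262421391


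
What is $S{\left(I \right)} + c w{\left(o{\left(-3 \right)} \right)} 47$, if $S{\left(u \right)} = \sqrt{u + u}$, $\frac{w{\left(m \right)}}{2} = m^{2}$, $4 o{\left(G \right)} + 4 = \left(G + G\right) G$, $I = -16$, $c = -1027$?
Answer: $- \frac{2365181}{2} + 4 i \sqrt{2} \approx -1.1826 \cdot 10^{6} + 5.6569 i$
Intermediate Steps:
$o{\left(G \right)} = -1 + \frac{G^{2}}{2}$ ($o{\left(G \right)} = -1 + \frac{\left(G + G\right) G}{4} = -1 + \frac{2 G G}{4} = -1 + \frac{2 G^{2}}{4} = -1 + \frac{G^{2}}{2}$)
$w{\left(m \right)} = 2 m^{2}$
$S{\left(u \right)} = \sqrt{2} \sqrt{u}$ ($S{\left(u \right)} = \sqrt{2 u} = \sqrt{2} \sqrt{u}$)
$S{\left(I \right)} + c w{\left(o{\left(-3 \right)} \right)} 47 = \sqrt{2} \sqrt{-16} - 1027 \cdot 2 \left(-1 + \frac{\left(-3\right)^{2}}{2}\right)^{2} \cdot 47 = \sqrt{2} \cdot 4 i - 1027 \cdot 2 \left(-1 + \frac{1}{2} \cdot 9\right)^{2} \cdot 47 = 4 i \sqrt{2} - 1027 \cdot 2 \left(-1 + \frac{9}{2}\right)^{2} \cdot 47 = 4 i \sqrt{2} - 1027 \cdot 2 \left(\frac{7}{2}\right)^{2} \cdot 47 = 4 i \sqrt{2} - 1027 \cdot 2 \cdot \frac{49}{4} \cdot 47 = 4 i \sqrt{2} - 1027 \cdot \frac{49}{2} \cdot 47 = 4 i \sqrt{2} - \frac{2365181}{2} = - \frac{2365181}{2} + 4 i \sqrt{2}$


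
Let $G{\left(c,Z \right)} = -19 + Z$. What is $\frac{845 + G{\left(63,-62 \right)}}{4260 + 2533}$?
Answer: $\frac{764}{6793} \approx 0.11247$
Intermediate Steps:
$\frac{845 + G{\left(63,-62 \right)}}{4260 + 2533} = \frac{845 - 81}{4260 + 2533} = \frac{845 - 81}{6793} = 764 \cdot \frac{1}{6793} = \frac{764}{6793}$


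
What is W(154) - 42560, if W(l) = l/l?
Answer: -42559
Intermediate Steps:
W(l) = 1
W(154) - 42560 = 1 - 42560 = -42559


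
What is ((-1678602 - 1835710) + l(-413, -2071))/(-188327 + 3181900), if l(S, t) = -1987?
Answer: -3516299/2993573 ≈ -1.1746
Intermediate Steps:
((-1678602 - 1835710) + l(-413, -2071))/(-188327 + 3181900) = ((-1678602 - 1835710) - 1987)/(-188327 + 3181900) = (-3514312 - 1987)/2993573 = -3516299*1/2993573 = -3516299/2993573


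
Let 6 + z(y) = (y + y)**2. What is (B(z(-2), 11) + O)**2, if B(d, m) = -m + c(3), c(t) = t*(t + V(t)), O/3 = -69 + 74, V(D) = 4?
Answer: 625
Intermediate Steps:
O = 15 (O = 3*(-69 + 74) = 3*5 = 15)
c(t) = t*(4 + t) (c(t) = t*(t + 4) = t*(4 + t))
z(y) = -6 + 4*y**2 (z(y) = -6 + (y + y)**2 = -6 + (2*y)**2 = -6 + 4*y**2)
B(d, m) = 21 - m (B(d, m) = -m + 3*(4 + 3) = -m + 3*7 = -m + 21 = 21 - m)
(B(z(-2), 11) + O)**2 = ((21 - 1*11) + 15)**2 = ((21 - 11) + 15)**2 = (10 + 15)**2 = 25**2 = 625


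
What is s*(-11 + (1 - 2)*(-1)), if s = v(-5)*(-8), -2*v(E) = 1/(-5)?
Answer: 8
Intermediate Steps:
v(E) = ⅒ (v(E) = -½/(-5) = -½*(-⅕) = ⅒)
s = -⅘ (s = (⅒)*(-8) = -⅘ ≈ -0.80000)
s*(-11 + (1 - 2)*(-1)) = -4*(-11 + (1 - 2)*(-1))/5 = -4*(-11 - 1*(-1))/5 = -4*(-11 + 1)/5 = -⅘*(-10) = 8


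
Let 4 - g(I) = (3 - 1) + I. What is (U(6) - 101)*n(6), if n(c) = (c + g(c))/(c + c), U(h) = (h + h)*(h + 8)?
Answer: 67/6 ≈ 11.167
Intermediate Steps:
g(I) = 2 - I (g(I) = 4 - ((3 - 1) + I) = 4 - (2 + I) = 4 + (-2 - I) = 2 - I)
U(h) = 2*h*(8 + h) (U(h) = (2*h)*(8 + h) = 2*h*(8 + h))
n(c) = 1/c (n(c) = (c + (2 - c))/(c + c) = 2/((2*c)) = 2*(1/(2*c)) = 1/c)
(U(6) - 101)*n(6) = (2*6*(8 + 6) - 101)/6 = (2*6*14 - 101)*(⅙) = (168 - 101)*(⅙) = 67*(⅙) = 67/6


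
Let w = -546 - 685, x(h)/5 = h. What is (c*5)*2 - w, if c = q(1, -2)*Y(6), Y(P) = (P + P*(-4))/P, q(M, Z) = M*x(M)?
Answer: 1081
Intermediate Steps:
x(h) = 5*h
w = -1231
q(M, Z) = 5*M**2 (q(M, Z) = M*(5*M) = 5*M**2)
Y(P) = -3 (Y(P) = (P - 4*P)/P = (-3*P)/P = -3)
c = -15 (c = (5*1**2)*(-3) = (5*1)*(-3) = 5*(-3) = -15)
(c*5)*2 - w = -15*5*2 - 1*(-1231) = -75*2 + 1231 = -150 + 1231 = 1081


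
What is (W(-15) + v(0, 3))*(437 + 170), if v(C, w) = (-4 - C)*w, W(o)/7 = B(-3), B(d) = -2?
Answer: -15782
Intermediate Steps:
W(o) = -14 (W(o) = 7*(-2) = -14)
v(C, w) = w*(-4 - C)
(W(-15) + v(0, 3))*(437 + 170) = (-14 - 1*3*(4 + 0))*(437 + 170) = (-14 - 1*3*4)*607 = (-14 - 12)*607 = -26*607 = -15782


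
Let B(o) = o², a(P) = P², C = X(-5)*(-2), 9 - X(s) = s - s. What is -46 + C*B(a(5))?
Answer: -11296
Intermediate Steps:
X(s) = 9 (X(s) = 9 - (s - s) = 9 - 1*0 = 9 + 0 = 9)
C = -18 (C = 9*(-2) = -18)
-46 + C*B(a(5)) = -46 - 18*(5²)² = -46 - 18*25² = -46 - 18*625 = -46 - 11250 = -11296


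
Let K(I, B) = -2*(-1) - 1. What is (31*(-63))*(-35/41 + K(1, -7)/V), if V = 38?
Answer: 2517417/1558 ≈ 1615.8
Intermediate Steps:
K(I, B) = 1 (K(I, B) = 2 - 1 = 1)
(31*(-63))*(-35/41 + K(1, -7)/V) = (31*(-63))*(-35/41 + 1/38) = -1953*(-35*1/41 + 1*(1/38)) = -1953*(-35/41 + 1/38) = -1953*(-1289/1558) = 2517417/1558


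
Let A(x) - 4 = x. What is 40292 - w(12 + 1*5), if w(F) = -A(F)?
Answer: 40313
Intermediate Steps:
A(x) = 4 + x
w(F) = -4 - F (w(F) = -(4 + F) = -4 - F)
40292 - w(12 + 1*5) = 40292 - (-4 - (12 + 1*5)) = 40292 - (-4 - (12 + 5)) = 40292 - (-4 - 1*17) = 40292 - (-4 - 17) = 40292 - 1*(-21) = 40292 + 21 = 40313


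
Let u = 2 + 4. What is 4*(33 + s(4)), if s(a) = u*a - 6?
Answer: 204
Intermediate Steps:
u = 6
s(a) = -6 + 6*a (s(a) = 6*a - 6 = -6 + 6*a)
4*(33 + s(4)) = 4*(33 + (-6 + 6*4)) = 4*(33 + (-6 + 24)) = 4*(33 + 18) = 4*51 = 204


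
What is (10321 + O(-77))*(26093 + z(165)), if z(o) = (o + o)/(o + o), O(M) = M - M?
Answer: 269316174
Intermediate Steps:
O(M) = 0
z(o) = 1 (z(o) = (2*o)/((2*o)) = (2*o)*(1/(2*o)) = 1)
(10321 + O(-77))*(26093 + z(165)) = (10321 + 0)*(26093 + 1) = 10321*26094 = 269316174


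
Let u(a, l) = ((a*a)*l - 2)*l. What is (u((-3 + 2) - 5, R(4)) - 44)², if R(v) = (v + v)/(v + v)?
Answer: 100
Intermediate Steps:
R(v) = 1 (R(v) = (2*v)/((2*v)) = (2*v)*(1/(2*v)) = 1)
u(a, l) = l*(-2 + l*a²) (u(a, l) = (a²*l - 2)*l = (l*a² - 2)*l = (-2 + l*a²)*l = l*(-2 + l*a²))
(u((-3 + 2) - 5, R(4)) - 44)² = (1*(-2 + 1*((-3 + 2) - 5)²) - 44)² = (1*(-2 + 1*(-1 - 5)²) - 44)² = (1*(-2 + 1*(-6)²) - 44)² = (1*(-2 + 1*36) - 44)² = (1*(-2 + 36) - 44)² = (1*34 - 44)² = (34 - 44)² = (-10)² = 100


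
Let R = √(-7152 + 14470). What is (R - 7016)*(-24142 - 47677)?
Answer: 503882104 - 71819*√7318 ≈ 4.9774e+8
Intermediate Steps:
R = √7318 ≈ 85.545
(R - 7016)*(-24142 - 47677) = (√7318 - 7016)*(-24142 - 47677) = (-7016 + √7318)*(-71819) = 503882104 - 71819*√7318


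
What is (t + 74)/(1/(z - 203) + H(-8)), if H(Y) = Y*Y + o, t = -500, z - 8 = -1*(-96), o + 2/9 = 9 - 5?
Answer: -42174/6709 ≈ -6.2862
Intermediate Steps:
o = 34/9 (o = -2/9 + (9 - 5) = -2/9 + 4 = 34/9 ≈ 3.7778)
z = 104 (z = 8 - 1*(-96) = 8 + 96 = 104)
H(Y) = 34/9 + Y² (H(Y) = Y*Y + 34/9 = Y² + 34/9 = 34/9 + Y²)
(t + 74)/(1/(z - 203) + H(-8)) = (-500 + 74)/(1/(104 - 203) + (34/9 + (-8)²)) = -426/(1/(-99) + (34/9 + 64)) = -426/(-1/99 + 610/9) = -426/6709/99 = -426*99/6709 = -42174/6709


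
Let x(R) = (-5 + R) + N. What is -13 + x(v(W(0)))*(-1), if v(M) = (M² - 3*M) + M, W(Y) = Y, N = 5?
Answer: -13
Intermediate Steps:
v(M) = M² - 2*M
x(R) = R (x(R) = (-5 + R) + 5 = R)
-13 + x(v(W(0)))*(-1) = -13 + (0*(-2 + 0))*(-1) = -13 + (0*(-2))*(-1) = -13 + 0*(-1) = -13 + 0 = -13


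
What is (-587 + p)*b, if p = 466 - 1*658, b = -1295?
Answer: 1008805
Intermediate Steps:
p = -192 (p = 466 - 658 = -192)
(-587 + p)*b = (-587 - 192)*(-1295) = -779*(-1295) = 1008805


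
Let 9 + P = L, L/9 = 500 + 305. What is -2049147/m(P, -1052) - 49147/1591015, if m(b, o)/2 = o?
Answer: 3260120208917/3347495560 ≈ 973.90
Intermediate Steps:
L = 7245 (L = 9*(500 + 305) = 9*805 = 7245)
P = 7236 (P = -9 + 7245 = 7236)
m(b, o) = 2*o
-2049147/m(P, -1052) - 49147/1591015 = -2049147/(2*(-1052)) - 49147/1591015 = -2049147/(-2104) - 49147*1/1591015 = -2049147*(-1/2104) - 49147/1591015 = 2049147/2104 - 49147/1591015 = 3260120208917/3347495560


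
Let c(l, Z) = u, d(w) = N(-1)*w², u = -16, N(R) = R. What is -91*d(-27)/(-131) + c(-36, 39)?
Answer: -68435/131 ≈ -522.40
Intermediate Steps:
d(w) = -w²
c(l, Z) = -16
-91*d(-27)/(-131) + c(-36, 39) = -91*(-1*(-27)²)/(-131) - 16 = -91*(-1*729)*(-1)/131 - 16 = -(-66339)*(-1)/131 - 16 = -91*729/131 - 16 = -66339/131 - 16 = -68435/131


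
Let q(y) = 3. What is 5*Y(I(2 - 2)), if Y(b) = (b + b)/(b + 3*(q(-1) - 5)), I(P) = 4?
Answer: -20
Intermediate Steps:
Y(b) = 2*b/(-6 + b) (Y(b) = (b + b)/(b + 3*(3 - 5)) = (2*b)/(b + 3*(-2)) = (2*b)/(b - 6) = (2*b)/(-6 + b) = 2*b/(-6 + b))
5*Y(I(2 - 2)) = 5*(2*4/(-6 + 4)) = 5*(2*4/(-2)) = 5*(2*4*(-½)) = 5*(-4) = -20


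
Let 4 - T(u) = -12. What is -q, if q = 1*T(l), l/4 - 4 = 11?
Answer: -16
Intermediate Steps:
l = 60 (l = 16 + 4*11 = 16 + 44 = 60)
T(u) = 16 (T(u) = 4 - 1*(-12) = 4 + 12 = 16)
q = 16 (q = 1*16 = 16)
-q = -1*16 = -16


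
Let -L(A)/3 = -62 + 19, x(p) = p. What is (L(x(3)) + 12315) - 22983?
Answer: -10539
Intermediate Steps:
L(A) = 129 (L(A) = -3*(-62 + 19) = -3*(-43) = 129)
(L(x(3)) + 12315) - 22983 = (129 + 12315) - 22983 = 12444 - 22983 = -10539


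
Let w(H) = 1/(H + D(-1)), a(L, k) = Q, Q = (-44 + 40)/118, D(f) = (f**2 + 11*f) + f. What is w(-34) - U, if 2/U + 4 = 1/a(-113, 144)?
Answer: 113/3015 ≈ 0.037479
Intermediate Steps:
D(f) = f**2 + 12*f
Q = -2/59 (Q = -4*1/118 = -2/59 ≈ -0.033898)
a(L, k) = -2/59
w(H) = 1/(-11 + H) (w(H) = 1/(H - (12 - 1)) = 1/(H - 1*11) = 1/(H - 11) = 1/(-11 + H))
U = -4/67 (U = 2/(-4 + 1/(-2/59)) = 2/(-4 - 59/2) = 2/(-67/2) = 2*(-2/67) = -4/67 ≈ -0.059702)
w(-34) - U = 1/(-11 - 34) - 1*(-4/67) = 1/(-45) + 4/67 = -1/45 + 4/67 = 113/3015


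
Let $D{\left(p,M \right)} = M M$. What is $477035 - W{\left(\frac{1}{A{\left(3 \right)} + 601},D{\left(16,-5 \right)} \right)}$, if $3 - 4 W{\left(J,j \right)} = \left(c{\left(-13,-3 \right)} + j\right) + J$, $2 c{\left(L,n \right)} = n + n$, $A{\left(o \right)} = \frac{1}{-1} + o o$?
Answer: $\frac{290517208}{609} \approx 4.7704 \cdot 10^{5}$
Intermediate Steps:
$A{\left(o \right)} = -1 + o^{2}$
$D{\left(p,M \right)} = M^{2}$
$c{\left(L,n \right)} = n$ ($c{\left(L,n \right)} = \frac{n + n}{2} = \frac{2 n}{2} = n$)
$W{\left(J,j \right)} = \frac{3}{2} - \frac{J}{4} - \frac{j}{4}$ ($W{\left(J,j \right)} = \frac{3}{4} - \frac{\left(-3 + j\right) + J}{4} = \frac{3}{4} - \frac{-3 + J + j}{4} = \frac{3}{4} - \left(- \frac{3}{4} + \frac{J}{4} + \frac{j}{4}\right) = \frac{3}{2} - \frac{J}{4} - \frac{j}{4}$)
$477035 - W{\left(\frac{1}{A{\left(3 \right)} + 601},D{\left(16,-5 \right)} \right)} = 477035 - \left(\frac{3}{2} - \frac{1}{4 \left(\left(-1 + 3^{2}\right) + 601\right)} - \frac{\left(-5\right)^{2}}{4}\right) = 477035 - \left(\frac{3}{2} - \frac{1}{4 \left(\left(-1 + 9\right) + 601\right)} - \frac{25}{4}\right) = 477035 - \left(\frac{3}{2} - \frac{1}{4 \left(8 + 601\right)} - \frac{25}{4}\right) = 477035 - \left(\frac{3}{2} - \frac{1}{4 \cdot 609} - \frac{25}{4}\right) = 477035 - \left(\frac{3}{2} - \frac{1}{2436} - \frac{25}{4}\right) = 477035 - - \frac{2893}{609} = 477035 + \frac{2893}{609} = \frac{290517208}{609}$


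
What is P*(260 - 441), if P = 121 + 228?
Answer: -63169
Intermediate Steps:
P = 349
P*(260 - 441) = 349*(260 - 441) = 349*(-181) = -63169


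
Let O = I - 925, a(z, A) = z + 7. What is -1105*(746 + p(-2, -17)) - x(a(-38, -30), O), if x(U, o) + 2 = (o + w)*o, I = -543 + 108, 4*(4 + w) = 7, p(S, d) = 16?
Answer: -2694668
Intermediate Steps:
a(z, A) = 7 + z
w = -9/4 (w = -4 + (¼)*7 = -4 + 7/4 = -9/4 ≈ -2.2500)
I = -435
O = -1360 (O = -435 - 925 = -1360)
x(U, o) = -2 + o*(-9/4 + o) (x(U, o) = -2 + (o - 9/4)*o = -2 + (-9/4 + o)*o = -2 + o*(-9/4 + o))
-1105*(746 + p(-2, -17)) - x(a(-38, -30), O) = -1105*(746 + 16) - (-2 + (-1360)² - 9/4*(-1360)) = -1105*762 - (-2 + 1849600 + 3060) = -842010 - 1*1852658 = -842010 - 1852658 = -2694668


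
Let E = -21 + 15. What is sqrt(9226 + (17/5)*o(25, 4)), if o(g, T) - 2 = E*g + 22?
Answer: 2*sqrt(54985)/5 ≈ 93.796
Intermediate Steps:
E = -6
o(g, T) = 24 - 6*g (o(g, T) = 2 + (-6*g + 22) = 2 + (22 - 6*g) = 24 - 6*g)
sqrt(9226 + (17/5)*o(25, 4)) = sqrt(9226 + (17/5)*(24 - 6*25)) = sqrt(9226 + (17*(1/5))*(24 - 150)) = sqrt(9226 + (17/5)*(-126)) = sqrt(9226 - 2142/5) = sqrt(43988/5) = 2*sqrt(54985)/5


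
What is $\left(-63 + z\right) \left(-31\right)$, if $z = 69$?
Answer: $-186$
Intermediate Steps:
$\left(-63 + z\right) \left(-31\right) = \left(-63 + 69\right) \left(-31\right) = 6 \left(-31\right) = -186$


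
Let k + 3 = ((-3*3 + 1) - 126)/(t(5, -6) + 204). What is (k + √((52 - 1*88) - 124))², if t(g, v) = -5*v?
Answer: -2015516/13689 - 3344*I*√10/117 ≈ -147.24 - 90.382*I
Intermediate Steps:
k = -418/117 (k = -3 + ((-3*3 + 1) - 126)/(-5*(-6) + 204) = -3 + ((-9 + 1) - 126)/(30 + 204) = -3 + (-8 - 126)/234 = -3 - 134*1/234 = -3 - 67/117 = -418/117 ≈ -3.5727)
(k + √((52 - 1*88) - 124))² = (-418/117 + √((52 - 1*88) - 124))² = (-418/117 + √((52 - 88) - 124))² = (-418/117 + √(-36 - 124))² = (-418/117 + √(-160))² = (-418/117 + 4*I*√10)²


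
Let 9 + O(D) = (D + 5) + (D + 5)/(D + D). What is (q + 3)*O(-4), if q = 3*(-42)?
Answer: 7995/8 ≈ 999.38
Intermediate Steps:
O(D) = -4 + D + (5 + D)/(2*D) (O(D) = -9 + ((D + 5) + (D + 5)/(D + D)) = -9 + ((5 + D) + (5 + D)/((2*D))) = -9 + ((5 + D) + (5 + D)*(1/(2*D))) = -9 + ((5 + D) + (5 + D)/(2*D)) = -9 + (5 + D + (5 + D)/(2*D)) = -4 + D + (5 + D)/(2*D))
q = -126
(q + 3)*O(-4) = (-126 + 3)*(-7/2 - 4 + (5/2)/(-4)) = -123*(-7/2 - 4 + (5/2)*(-¼)) = -123*(-7/2 - 4 - 5/8) = -123*(-65/8) = 7995/8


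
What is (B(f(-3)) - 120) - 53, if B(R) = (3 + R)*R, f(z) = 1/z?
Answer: -1565/9 ≈ -173.89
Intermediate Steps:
f(z) = 1/z
B(R) = R*(3 + R)
(B(f(-3)) - 120) - 53 = ((3 + 1/(-3))/(-3) - 120) - 53 = (-(3 - ⅓)/3 - 120) - 53 = (-⅓*8/3 - 120) - 53 = (-8/9 - 120) - 53 = -1088/9 - 53 = -1565/9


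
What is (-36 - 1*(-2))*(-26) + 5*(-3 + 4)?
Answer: 889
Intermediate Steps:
(-36 - 1*(-2))*(-26) + 5*(-3 + 4) = (-36 + 2)*(-26) + 5*1 = -34*(-26) + 5 = 884 + 5 = 889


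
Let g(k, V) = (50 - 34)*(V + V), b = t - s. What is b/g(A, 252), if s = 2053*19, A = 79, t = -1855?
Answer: -20431/4032 ≈ -5.0672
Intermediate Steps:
s = 39007
b = -40862 (b = -1855 - 1*39007 = -1855 - 39007 = -40862)
g(k, V) = 32*V (g(k, V) = 16*(2*V) = 32*V)
b/g(A, 252) = -40862/(32*252) = -40862/8064 = -40862*1/8064 = -20431/4032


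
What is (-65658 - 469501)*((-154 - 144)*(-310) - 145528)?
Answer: 28442630532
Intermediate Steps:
(-65658 - 469501)*((-154 - 144)*(-310) - 145528) = -535159*(-298*(-310) - 145528) = -535159*(92380 - 145528) = -535159*(-53148) = 28442630532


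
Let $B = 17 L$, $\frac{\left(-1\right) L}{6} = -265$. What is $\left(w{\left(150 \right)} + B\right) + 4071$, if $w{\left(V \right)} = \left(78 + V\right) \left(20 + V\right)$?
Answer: $69861$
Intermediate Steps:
$L = 1590$ ($L = \left(-6\right) \left(-265\right) = 1590$)
$w{\left(V \right)} = \left(20 + V\right) \left(78 + V\right)$
$B = 27030$ ($B = 17 \cdot 1590 = 27030$)
$\left(w{\left(150 \right)} + B\right) + 4071 = \left(\left(1560 + 150^{2} + 98 \cdot 150\right) + 27030\right) + 4071 = \left(\left(1560 + 22500 + 14700\right) + 27030\right) + 4071 = \left(38760 + 27030\right) + 4071 = 65790 + 4071 = 69861$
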